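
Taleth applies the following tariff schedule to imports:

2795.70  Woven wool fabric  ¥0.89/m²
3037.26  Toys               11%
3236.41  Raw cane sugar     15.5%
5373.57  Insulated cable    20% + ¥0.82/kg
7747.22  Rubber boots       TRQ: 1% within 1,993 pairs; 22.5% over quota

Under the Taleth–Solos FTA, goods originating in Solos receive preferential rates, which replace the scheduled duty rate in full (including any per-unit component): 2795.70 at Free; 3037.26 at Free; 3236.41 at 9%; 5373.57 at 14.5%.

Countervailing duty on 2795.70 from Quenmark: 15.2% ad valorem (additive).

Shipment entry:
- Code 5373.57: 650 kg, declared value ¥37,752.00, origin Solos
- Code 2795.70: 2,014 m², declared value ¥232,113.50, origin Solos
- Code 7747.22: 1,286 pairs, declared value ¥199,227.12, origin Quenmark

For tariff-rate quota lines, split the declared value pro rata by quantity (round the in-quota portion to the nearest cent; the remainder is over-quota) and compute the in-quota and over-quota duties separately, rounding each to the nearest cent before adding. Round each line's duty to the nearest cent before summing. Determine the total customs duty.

Line 1 (5373.57, Solos, 650 kg, ¥37,752.00):
Base rate for 5373.57 is 20% + ¥0.82/kg.
Origin Solos qualifies under the Taleth–Solos agreement and 5373.57 is covered: preferential rate 14.5% applies instead.
Duty = ¥37,752.00 × 14.5% = ¥5,474.04.
Line 2 (2795.70, Solos, 2,014 m², ¥232,113.50):
Base rate for 2795.70 is ¥0.89/m².
Origin Solos qualifies under the Taleth–Solos agreement and 2795.70 is covered: preferential rate Free applies instead.
The additional-duty order on 2795.70 targets Quenmark, not Solos; it does not apply.
Duty = ¥232,113.50 × 0% = ¥0.00.
Line 3 (7747.22, Quenmark, 1,286 pairs, ¥199,227.12):
Code 7747.22 is under a tariff-rate quota (threshold 1,993 pairs). Quantity 1,286 pairs is within the quota, so the in-quota rate 1% applies to the full value.
Duty = ¥199,227.12 × 1% = ¥1,992.27.
Total = ¥5,474.04 + ¥0.00 + ¥1,992.27 = ¥7,466.31.

¥7,466.31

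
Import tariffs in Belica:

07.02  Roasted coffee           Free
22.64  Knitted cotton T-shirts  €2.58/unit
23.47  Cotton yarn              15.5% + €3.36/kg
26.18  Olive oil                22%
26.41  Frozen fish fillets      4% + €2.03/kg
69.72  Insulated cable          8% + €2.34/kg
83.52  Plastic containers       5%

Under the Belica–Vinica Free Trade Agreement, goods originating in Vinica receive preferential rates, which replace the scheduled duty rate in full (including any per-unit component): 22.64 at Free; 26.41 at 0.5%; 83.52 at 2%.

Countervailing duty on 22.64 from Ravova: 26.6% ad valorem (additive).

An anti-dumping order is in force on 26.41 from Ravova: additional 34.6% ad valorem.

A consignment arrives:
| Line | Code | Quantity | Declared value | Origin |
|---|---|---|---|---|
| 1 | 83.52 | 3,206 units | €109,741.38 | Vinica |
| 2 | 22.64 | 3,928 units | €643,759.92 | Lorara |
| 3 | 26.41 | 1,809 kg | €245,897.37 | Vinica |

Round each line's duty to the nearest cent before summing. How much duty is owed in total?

€13,558.56

Line 1 (83.52, Vinica, 3,206 units, €109,741.38):
Base rate for 83.52 is 5%.
Origin Vinica qualifies under the Belica–Vinica agreement and 83.52 is covered: preferential rate 2% applies instead.
Duty = €109,741.38 × 2% = €2,194.83.
Line 2 (22.64, Lorara, 3,928 units, €643,759.92):
Base rate for 22.64 is €2.58/unit.
22.64 has an FTA preferential rate, but origin Lorara is not Vinica; base rate stands.
The additional-duty order on 22.64 targets Ravova, not Lorara; it does not apply.
Duty = 3,928 × €2.58 = €10,134.24.
Line 3 (26.41, Vinica, 1,809 kg, €245,897.37):
Base rate for 26.41 is 4% + €2.03/kg.
Origin Vinica qualifies under the Belica–Vinica agreement and 26.41 is covered: preferential rate 0.5% applies instead.
The additional-duty order on 26.41 targets Ravova, not Vinica; it does not apply.
Duty = €245,897.37 × 0.5% = €1,229.49.
Total = €2,194.83 + €10,134.24 + €1,229.49 = €13,558.56.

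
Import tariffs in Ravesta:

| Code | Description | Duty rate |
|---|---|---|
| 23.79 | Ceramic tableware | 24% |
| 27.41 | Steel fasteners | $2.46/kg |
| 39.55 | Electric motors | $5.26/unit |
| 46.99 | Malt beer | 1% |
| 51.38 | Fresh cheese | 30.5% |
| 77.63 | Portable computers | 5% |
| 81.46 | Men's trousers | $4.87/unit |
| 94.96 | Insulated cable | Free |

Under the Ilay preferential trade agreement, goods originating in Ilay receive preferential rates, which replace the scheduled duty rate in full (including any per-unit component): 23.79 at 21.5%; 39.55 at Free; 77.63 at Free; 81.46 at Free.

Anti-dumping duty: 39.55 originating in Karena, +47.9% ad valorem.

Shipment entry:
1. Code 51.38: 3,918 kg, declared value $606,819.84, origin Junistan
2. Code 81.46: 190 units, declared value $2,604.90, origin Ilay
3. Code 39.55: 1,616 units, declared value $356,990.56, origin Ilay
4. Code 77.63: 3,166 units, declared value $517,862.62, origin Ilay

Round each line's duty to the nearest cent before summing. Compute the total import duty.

$185,080.05

Line 1 (51.38, Junistan, 3,918 kg, $606,819.84):
Base rate for 51.38 is 30.5%.
Duty = $606,819.84 × 30.5% = $185,080.05.
Line 2 (81.46, Ilay, 190 units, $2,604.90):
Base rate for 81.46 is $4.87/unit.
Origin Ilay qualifies under the Ravesta–Ilay agreement and 81.46 is covered: preferential rate Free applies instead.
Duty = $2,604.90 × 0% = $0.00.
Line 3 (39.55, Ilay, 1,616 units, $356,990.56):
Base rate for 39.55 is $5.26/unit.
Origin Ilay qualifies under the Ravesta–Ilay agreement and 39.55 is covered: preferential rate Free applies instead.
The additional-duty order on 39.55 targets Karena, not Ilay; it does not apply.
Duty = $356,990.56 × 0% = $0.00.
Line 4 (77.63, Ilay, 3,166 units, $517,862.62):
Base rate for 77.63 is 5%.
Origin Ilay qualifies under the Ravesta–Ilay agreement and 77.63 is covered: preferential rate Free applies instead.
Duty = $517,862.62 × 0% = $0.00.
Total = $185,080.05 + $0.00 + $0.00 + $0.00 = $185,080.05.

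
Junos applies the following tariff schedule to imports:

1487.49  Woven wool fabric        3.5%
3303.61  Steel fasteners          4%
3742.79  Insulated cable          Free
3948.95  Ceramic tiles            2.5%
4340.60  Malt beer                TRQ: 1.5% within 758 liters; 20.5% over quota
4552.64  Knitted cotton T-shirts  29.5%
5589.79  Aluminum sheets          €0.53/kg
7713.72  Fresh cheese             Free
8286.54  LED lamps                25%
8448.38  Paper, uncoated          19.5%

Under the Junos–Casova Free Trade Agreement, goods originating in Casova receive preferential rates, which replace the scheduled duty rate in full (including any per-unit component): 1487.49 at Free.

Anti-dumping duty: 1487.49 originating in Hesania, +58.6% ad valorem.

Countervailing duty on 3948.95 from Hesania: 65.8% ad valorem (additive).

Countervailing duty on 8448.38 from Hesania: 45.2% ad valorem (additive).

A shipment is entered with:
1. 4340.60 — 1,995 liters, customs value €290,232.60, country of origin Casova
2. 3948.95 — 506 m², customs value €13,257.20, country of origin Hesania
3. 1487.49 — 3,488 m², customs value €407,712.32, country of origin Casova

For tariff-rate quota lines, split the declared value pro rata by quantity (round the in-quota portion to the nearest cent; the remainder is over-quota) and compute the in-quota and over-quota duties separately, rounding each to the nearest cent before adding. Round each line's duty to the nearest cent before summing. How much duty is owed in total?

Line 1 (4340.60, Casova, 1,995 liters, €290,232.60):
Code 4340.60 is under a tariff-rate quota (threshold 758 liters). In-quota: 758 liters at 1.5%; over-quota: 1,237 liters at 20.5%.
Pro-rata value split: in-quota = €290,232.60 × 758/1,995 = €110,273.84; over-quota = €290,232.60 − €110,273.84 = €179,958.76.
In-quota duty = €110,273.84 × 1.5% = €1,654.11. Over-quota duty = €179,958.76 × 20.5% = €36,891.55.
Line duty = €1,654.11 + €36,891.55 = €38,545.66.
Line 2 (3948.95, Hesania, 506 m², €13,257.20):
Base rate for 3948.95 is 2.5%.
Additional duty on 3948.95 from Hesania: +65.8%. Applied ad valorem rate: 2.5% + 65.8% = 68.3%.
Duty = €13,257.20 × 68.3% = €9,054.67.
Line 3 (1487.49, Casova, 3,488 m², €407,712.32):
Base rate for 1487.49 is 3.5%.
Origin Casova qualifies under the Junos–Casova agreement and 1487.49 is covered: preferential rate Free applies instead.
The additional-duty order on 1487.49 targets Hesania, not Casova; it does not apply.
Duty = €407,712.32 × 0% = €0.00.
Total = €38,545.66 + €9,054.67 + €0.00 = €47,600.33.

€47,600.33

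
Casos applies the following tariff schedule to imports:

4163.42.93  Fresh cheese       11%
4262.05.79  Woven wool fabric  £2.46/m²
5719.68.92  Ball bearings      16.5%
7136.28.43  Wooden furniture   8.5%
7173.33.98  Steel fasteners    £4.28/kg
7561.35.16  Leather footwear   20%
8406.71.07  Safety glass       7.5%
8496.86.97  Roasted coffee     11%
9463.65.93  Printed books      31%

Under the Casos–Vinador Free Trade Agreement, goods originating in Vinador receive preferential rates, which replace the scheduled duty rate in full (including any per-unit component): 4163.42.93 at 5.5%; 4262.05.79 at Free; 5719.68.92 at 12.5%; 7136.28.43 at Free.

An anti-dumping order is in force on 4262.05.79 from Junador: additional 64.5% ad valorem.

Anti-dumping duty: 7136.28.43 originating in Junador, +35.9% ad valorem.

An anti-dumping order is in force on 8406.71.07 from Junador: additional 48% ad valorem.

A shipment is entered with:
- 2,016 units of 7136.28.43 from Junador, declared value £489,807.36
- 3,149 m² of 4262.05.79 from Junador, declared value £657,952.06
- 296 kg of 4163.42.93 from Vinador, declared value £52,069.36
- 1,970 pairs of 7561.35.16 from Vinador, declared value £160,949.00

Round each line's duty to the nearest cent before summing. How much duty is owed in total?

£684,653.70

Line 1 (7136.28.43, Junador, 2,016 units, £489,807.36):
Base rate for 7136.28.43 is 8.5%.
7136.28.43 has an FTA preferential rate, but origin Junador is not Vinador; base rate stands.
Additional duty on 7136.28.43 from Junador: +35.9%. Applied ad valorem rate: 8.5% + 35.9% = 44.4%.
Duty = £489,807.36 × 44.4% = £217,474.47.
Line 2 (4262.05.79, Junador, 3,149 m², £657,952.06):
Base rate for 4262.05.79 is £2.46/m².
4262.05.79 has an FTA preferential rate, but origin Junador is not Vinador; base rate stands.
Additional duty on 4262.05.79 from Junador: +64.5% ad valorem. Applied ad valorem rate = 64.5%.
Duty = £657,952.06 × 64.5% + 3,149 × £2.46 = £432,125.62.
Line 3 (4163.42.93, Vinador, 296 kg, £52,069.36):
Base rate for 4163.42.93 is 11%.
Origin Vinador qualifies under the Casos–Vinador agreement and 4163.42.93 is covered: preferential rate 5.5% applies instead.
Duty = £52,069.36 × 5.5% = £2,863.81.
Line 4 (7561.35.16, Vinador, 1,970 pairs, £160,949.00):
Base rate for 7561.35.16 is 20%.
Origin Vinador is the FTA partner but 7561.35.16 is not on the preference list; base rate stands.
Duty = £160,949.00 × 20% = £32,189.80.
Total = £217,474.47 + £432,125.62 + £2,863.81 + £32,189.80 = £684,653.70.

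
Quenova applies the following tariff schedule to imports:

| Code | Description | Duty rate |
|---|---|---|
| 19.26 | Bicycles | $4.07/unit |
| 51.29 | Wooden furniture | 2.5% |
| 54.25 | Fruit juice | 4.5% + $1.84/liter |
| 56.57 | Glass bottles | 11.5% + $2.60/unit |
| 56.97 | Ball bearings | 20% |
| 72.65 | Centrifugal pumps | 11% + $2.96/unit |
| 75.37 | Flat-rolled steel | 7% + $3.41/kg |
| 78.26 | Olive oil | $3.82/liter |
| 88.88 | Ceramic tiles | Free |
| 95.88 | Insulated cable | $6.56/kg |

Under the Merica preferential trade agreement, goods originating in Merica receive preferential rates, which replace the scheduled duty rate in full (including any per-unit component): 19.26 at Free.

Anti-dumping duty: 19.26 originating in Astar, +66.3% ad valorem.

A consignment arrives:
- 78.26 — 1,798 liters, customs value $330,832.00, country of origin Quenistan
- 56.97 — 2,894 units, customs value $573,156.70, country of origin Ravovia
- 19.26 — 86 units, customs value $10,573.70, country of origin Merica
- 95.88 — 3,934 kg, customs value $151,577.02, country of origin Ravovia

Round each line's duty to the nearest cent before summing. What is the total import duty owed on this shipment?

Line 1 (78.26, Quenistan, 1,798 liters, $330,832.00):
Base rate for 78.26 is $3.82/liter.
Duty = 1,798 × $3.82 = $6,868.36.
Line 2 (56.97, Ravovia, 2,894 units, $573,156.70):
Base rate for 56.97 is 20%.
Duty = $573,156.70 × 20% = $114,631.34.
Line 3 (19.26, Merica, 86 units, $10,573.70):
Base rate for 19.26 is $4.07/unit.
Origin Merica qualifies under the Quenova–Merica agreement and 19.26 is covered: preferential rate Free applies instead.
The additional-duty order on 19.26 targets Astar, not Merica; it does not apply.
Duty = $10,573.70 × 0% = $0.00.
Line 4 (95.88, Ravovia, 3,934 kg, $151,577.02):
Base rate for 95.88 is $6.56/kg.
Duty = 3,934 × $6.56 = $25,807.04.
Total = $6,868.36 + $114,631.34 + $0.00 + $25,807.04 = $147,306.74.

$147,306.74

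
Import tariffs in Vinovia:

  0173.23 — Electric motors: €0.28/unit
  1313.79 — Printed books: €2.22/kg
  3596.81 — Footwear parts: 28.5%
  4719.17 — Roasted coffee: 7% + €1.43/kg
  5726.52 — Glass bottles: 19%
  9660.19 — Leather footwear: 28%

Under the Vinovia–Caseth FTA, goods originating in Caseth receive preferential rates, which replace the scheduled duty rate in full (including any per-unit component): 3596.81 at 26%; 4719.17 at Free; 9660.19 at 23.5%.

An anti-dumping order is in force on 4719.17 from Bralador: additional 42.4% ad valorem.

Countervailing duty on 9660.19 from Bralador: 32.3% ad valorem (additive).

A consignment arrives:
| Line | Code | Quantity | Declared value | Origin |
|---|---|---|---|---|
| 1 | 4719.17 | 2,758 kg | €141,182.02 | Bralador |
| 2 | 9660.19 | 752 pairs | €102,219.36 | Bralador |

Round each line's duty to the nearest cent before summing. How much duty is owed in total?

€135,326.13

Line 1 (4719.17, Bralador, 2,758 kg, €141,182.02):
Base rate for 4719.17 is 7% + €1.43/kg.
4719.17 has an FTA preferential rate, but origin Bralador is not Caseth; base rate stands.
Additional duty on 4719.17 from Bralador: +42.4%. Applied ad valorem rate: 7% + 42.4% = 49.4%.
Duty = €141,182.02 × 49.4% + 2,758 × €1.43 = €73,687.86.
Line 2 (9660.19, Bralador, 752 pairs, €102,219.36):
Base rate for 9660.19 is 28%.
9660.19 has an FTA preferential rate, but origin Bralador is not Caseth; base rate stands.
Additional duty on 9660.19 from Bralador: +32.3%. Applied ad valorem rate: 28% + 32.3% = 60.3%.
Duty = €102,219.36 × 60.3% = €61,638.27.
Total = €73,687.86 + €61,638.27 = €135,326.13.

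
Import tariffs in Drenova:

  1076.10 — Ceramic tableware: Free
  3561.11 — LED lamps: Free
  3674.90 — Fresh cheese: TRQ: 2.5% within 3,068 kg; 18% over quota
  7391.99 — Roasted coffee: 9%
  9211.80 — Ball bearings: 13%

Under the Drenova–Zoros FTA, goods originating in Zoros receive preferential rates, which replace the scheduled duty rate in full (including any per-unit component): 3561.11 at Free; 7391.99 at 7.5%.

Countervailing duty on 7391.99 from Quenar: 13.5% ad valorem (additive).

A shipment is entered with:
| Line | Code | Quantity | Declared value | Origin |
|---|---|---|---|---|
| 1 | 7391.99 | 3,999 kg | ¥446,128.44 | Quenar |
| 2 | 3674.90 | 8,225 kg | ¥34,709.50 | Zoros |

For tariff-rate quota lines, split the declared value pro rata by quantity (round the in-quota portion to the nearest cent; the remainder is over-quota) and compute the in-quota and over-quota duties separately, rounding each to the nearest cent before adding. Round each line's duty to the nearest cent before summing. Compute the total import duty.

Line 1 (7391.99, Quenar, 3,999 kg, ¥446,128.44):
Base rate for 7391.99 is 9%.
7391.99 has an FTA preferential rate, but origin Quenar is not Zoros; base rate stands.
Additional duty on 7391.99 from Quenar: +13.5%. Applied ad valorem rate: 9% + 13.5% = 22.5%.
Duty = ¥446,128.44 × 22.5% = ¥100,378.90.
Line 2 (3674.90, Zoros, 8,225 kg, ¥34,709.50):
Code 3674.90 is under a tariff-rate quota (threshold 3,068 kg). In-quota: 3,068 kg at 2.5%; over-quota: 5,157 kg at 18%.
Pro-rata value split: in-quota = ¥34,709.50 × 3,068/8,225 = ¥12,946.96; over-quota = ¥34,709.50 − ¥12,946.96 = ¥21,762.54.
In-quota duty = ¥12,946.96 × 2.5% = ¥323.67. Over-quota duty = ¥21,762.54 × 18% = ¥3,917.26.
Line duty = ¥323.67 + ¥3,917.26 = ¥4,240.93.
Total = ¥100,378.90 + ¥4,240.93 = ¥104,619.83.

¥104,619.83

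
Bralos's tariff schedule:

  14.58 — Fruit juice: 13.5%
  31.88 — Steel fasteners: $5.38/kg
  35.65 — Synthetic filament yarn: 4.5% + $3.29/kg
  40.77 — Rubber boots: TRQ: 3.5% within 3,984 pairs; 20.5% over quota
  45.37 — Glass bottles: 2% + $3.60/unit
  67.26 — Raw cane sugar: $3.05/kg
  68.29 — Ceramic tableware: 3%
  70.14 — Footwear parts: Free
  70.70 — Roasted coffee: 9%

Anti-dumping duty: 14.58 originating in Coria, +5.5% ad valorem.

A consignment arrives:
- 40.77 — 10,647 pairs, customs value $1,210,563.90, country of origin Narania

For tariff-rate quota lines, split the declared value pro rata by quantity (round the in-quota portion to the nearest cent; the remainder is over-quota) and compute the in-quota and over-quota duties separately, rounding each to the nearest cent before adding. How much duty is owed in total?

Line 1 (40.77, Narania, 10,647 pairs, $1,210,563.90):
Code 40.77 is under a tariff-rate quota (threshold 3,984 pairs). In-quota: 3,984 pairs at 3.5%; over-quota: 6,663 pairs at 20.5%.
Pro-rata value split: in-quota = $1,210,563.90 × 3,984/10,647 = $452,980.80; over-quota = $1,210,563.90 − $452,980.80 = $757,583.10.
In-quota duty = $452,980.80 × 3.5% = $15,854.33. Over-quota duty = $757,583.10 × 20.5% = $155,304.54.
Line duty = $15,854.33 + $155,304.54 = $171,158.87.

$171,158.87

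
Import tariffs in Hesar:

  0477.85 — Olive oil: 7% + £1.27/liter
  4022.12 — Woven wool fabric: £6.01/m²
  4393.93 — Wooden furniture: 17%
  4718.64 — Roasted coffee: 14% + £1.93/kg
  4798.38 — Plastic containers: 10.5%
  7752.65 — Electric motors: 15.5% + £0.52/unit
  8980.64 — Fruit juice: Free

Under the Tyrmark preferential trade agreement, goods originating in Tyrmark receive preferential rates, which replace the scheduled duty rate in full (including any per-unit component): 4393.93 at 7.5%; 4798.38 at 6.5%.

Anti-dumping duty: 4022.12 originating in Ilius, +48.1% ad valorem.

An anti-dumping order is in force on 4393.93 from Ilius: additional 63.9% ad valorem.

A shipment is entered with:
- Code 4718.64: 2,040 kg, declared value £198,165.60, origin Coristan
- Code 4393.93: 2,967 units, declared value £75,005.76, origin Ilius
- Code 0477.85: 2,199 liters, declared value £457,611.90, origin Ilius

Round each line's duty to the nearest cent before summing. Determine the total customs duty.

£127,185.60

Line 1 (4718.64, Coristan, 2,040 kg, £198,165.60):
Base rate for 4718.64 is 14% + £1.93/kg.
Duty = £198,165.60 × 14% + 2,040 × £1.93 = £31,680.38.
Line 2 (4393.93, Ilius, 2,967 units, £75,005.76):
Base rate for 4393.93 is 17%.
4393.93 has an FTA preferential rate, but origin Ilius is not Tyrmark; base rate stands.
Additional duty on 4393.93 from Ilius: +63.9%. Applied ad valorem rate: 17% + 63.9% = 80.9%.
Duty = £75,005.76 × 80.9% = £60,679.66.
Line 3 (0477.85, Ilius, 2,199 liters, £457,611.90):
Base rate for 0477.85 is 7% + £1.27/liter.
Duty = £457,611.90 × 7% + 2,199 × £1.27 = £34,825.56.
Total = £31,680.38 + £60,679.66 + £34,825.56 = £127,185.60.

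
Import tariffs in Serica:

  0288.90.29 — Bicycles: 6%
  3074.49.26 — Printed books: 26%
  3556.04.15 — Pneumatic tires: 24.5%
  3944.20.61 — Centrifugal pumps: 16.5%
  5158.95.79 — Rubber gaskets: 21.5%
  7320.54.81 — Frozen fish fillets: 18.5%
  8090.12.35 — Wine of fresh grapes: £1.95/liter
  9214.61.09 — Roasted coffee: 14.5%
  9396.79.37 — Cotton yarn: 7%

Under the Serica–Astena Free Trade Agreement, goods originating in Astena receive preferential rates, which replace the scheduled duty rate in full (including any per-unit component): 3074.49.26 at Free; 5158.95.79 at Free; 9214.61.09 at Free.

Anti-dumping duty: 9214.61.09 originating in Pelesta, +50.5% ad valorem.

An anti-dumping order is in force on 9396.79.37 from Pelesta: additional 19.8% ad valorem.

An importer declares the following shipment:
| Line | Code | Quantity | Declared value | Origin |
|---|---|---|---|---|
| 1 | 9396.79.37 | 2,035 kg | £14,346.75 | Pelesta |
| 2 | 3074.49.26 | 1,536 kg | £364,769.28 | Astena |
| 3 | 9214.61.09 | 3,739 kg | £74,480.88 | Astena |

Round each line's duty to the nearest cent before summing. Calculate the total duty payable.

£3,844.93

Line 1 (9396.79.37, Pelesta, 2,035 kg, £14,346.75):
Base rate for 9396.79.37 is 7%.
Additional duty on 9396.79.37 from Pelesta: +19.8%. Applied ad valorem rate: 7% + 19.8% = 26.8%.
Duty = £14,346.75 × 26.8% = £3,844.93.
Line 2 (3074.49.26, Astena, 1,536 kg, £364,769.28):
Base rate for 3074.49.26 is 26%.
Origin Astena qualifies under the Serica–Astena agreement and 3074.49.26 is covered: preferential rate Free applies instead.
Duty = £364,769.28 × 0% = £0.00.
Line 3 (9214.61.09, Astena, 3,739 kg, £74,480.88):
Base rate for 9214.61.09 is 14.5%.
Origin Astena qualifies under the Serica–Astena agreement and 9214.61.09 is covered: preferential rate Free applies instead.
The additional-duty order on 9214.61.09 targets Pelesta, not Astena; it does not apply.
Duty = £74,480.88 × 0% = £0.00.
Total = £3,844.93 + £0.00 + £0.00 = £3,844.93.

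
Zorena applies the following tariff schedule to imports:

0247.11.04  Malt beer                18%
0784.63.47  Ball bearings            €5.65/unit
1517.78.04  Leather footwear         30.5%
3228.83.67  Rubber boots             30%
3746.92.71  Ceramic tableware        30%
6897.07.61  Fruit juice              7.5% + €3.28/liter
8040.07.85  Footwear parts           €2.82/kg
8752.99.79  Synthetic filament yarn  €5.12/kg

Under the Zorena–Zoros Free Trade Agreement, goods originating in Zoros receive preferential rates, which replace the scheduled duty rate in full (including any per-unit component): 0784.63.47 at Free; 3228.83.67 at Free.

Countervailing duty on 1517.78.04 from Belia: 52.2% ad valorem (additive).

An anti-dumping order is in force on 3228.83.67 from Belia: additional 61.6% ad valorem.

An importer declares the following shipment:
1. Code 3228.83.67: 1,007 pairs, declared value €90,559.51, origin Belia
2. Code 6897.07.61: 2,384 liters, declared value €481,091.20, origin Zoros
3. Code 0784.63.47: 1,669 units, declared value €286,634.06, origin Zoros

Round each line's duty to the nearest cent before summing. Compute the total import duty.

Line 1 (3228.83.67, Belia, 1,007 pairs, €90,559.51):
Base rate for 3228.83.67 is 30%.
3228.83.67 has an FTA preferential rate, but origin Belia is not Zoros; base rate stands.
Additional duty on 3228.83.67 from Belia: +61.6%. Applied ad valorem rate: 30% + 61.6% = 91.6%.
Duty = €90,559.51 × 91.6% = €82,952.51.
Line 2 (6897.07.61, Zoros, 2,384 liters, €481,091.20):
Base rate for 6897.07.61 is 7.5% + €3.28/liter.
Origin Zoros is the FTA partner but 6897.07.61 is not on the preference list; base rate stands.
Duty = €481,091.20 × 7.5% + 2,384 × €3.28 = €43,901.36.
Line 3 (0784.63.47, Zoros, 1,669 units, €286,634.06):
Base rate for 0784.63.47 is €5.65/unit.
Origin Zoros qualifies under the Zorena–Zoros agreement and 0784.63.47 is covered: preferential rate Free applies instead.
Duty = €286,634.06 × 0% = €0.00.
Total = €82,952.51 + €43,901.36 + €0.00 = €126,853.87.

€126,853.87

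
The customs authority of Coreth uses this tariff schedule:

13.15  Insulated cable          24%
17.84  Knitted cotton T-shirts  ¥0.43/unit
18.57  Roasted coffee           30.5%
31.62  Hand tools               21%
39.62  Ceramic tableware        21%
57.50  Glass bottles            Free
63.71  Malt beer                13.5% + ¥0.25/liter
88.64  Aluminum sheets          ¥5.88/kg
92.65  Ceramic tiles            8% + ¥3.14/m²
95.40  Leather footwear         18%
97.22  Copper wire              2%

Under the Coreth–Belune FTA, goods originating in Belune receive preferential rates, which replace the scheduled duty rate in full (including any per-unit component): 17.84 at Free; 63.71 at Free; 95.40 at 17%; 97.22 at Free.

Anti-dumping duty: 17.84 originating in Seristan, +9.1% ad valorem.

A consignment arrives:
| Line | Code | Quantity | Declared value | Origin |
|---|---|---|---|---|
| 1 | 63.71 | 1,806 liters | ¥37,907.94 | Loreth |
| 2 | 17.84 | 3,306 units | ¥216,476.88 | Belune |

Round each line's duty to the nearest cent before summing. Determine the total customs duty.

¥5,569.07

Line 1 (63.71, Loreth, 1,806 liters, ¥37,907.94):
Base rate for 63.71 is 13.5% + ¥0.25/liter.
63.71 has an FTA preferential rate, but origin Loreth is not Belune; base rate stands.
Duty = ¥37,907.94 × 13.5% + 1,806 × ¥0.25 = ¥5,569.07.
Line 2 (17.84, Belune, 3,306 units, ¥216,476.88):
Base rate for 17.84 is ¥0.43/unit.
Origin Belune qualifies under the Coreth–Belune agreement and 17.84 is covered: preferential rate Free applies instead.
The additional-duty order on 17.84 targets Seristan, not Belune; it does not apply.
Duty = ¥216,476.88 × 0% = ¥0.00.
Total = ¥5,569.07 + ¥0.00 = ¥5,569.07.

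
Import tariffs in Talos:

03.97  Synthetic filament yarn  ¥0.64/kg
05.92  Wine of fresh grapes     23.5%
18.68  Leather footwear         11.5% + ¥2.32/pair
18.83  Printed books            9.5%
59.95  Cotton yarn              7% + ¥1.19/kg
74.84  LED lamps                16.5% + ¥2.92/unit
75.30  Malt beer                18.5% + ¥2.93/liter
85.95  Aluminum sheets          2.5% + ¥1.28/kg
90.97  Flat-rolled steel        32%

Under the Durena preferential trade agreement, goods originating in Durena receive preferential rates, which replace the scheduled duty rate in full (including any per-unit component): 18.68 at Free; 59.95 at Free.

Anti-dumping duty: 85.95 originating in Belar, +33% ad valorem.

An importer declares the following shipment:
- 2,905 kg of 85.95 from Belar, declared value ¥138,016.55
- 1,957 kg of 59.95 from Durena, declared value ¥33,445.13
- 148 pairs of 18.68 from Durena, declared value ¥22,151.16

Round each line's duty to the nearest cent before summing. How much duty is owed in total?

Line 1 (85.95, Belar, 2,905 kg, ¥138,016.55):
Base rate for 85.95 is 2.5% + ¥1.28/kg.
Additional duty on 85.95 from Belar: +33%. Applied ad valorem rate: 2.5% + 33% = 35.5%.
Duty = ¥138,016.55 × 35.5% + 2,905 × ¥1.28 = ¥52,714.28.
Line 2 (59.95, Durena, 1,957 kg, ¥33,445.13):
Base rate for 59.95 is 7% + ¥1.19/kg.
Origin Durena qualifies under the Talos–Durena agreement and 59.95 is covered: preferential rate Free applies instead.
Duty = ¥33,445.13 × 0% = ¥0.00.
Line 3 (18.68, Durena, 148 pairs, ¥22,151.16):
Base rate for 18.68 is 11.5% + ¥2.32/pair.
Origin Durena qualifies under the Talos–Durena agreement and 18.68 is covered: preferential rate Free applies instead.
Duty = ¥22,151.16 × 0% = ¥0.00.
Total = ¥52,714.28 + ¥0.00 + ¥0.00 = ¥52,714.28.

¥52,714.28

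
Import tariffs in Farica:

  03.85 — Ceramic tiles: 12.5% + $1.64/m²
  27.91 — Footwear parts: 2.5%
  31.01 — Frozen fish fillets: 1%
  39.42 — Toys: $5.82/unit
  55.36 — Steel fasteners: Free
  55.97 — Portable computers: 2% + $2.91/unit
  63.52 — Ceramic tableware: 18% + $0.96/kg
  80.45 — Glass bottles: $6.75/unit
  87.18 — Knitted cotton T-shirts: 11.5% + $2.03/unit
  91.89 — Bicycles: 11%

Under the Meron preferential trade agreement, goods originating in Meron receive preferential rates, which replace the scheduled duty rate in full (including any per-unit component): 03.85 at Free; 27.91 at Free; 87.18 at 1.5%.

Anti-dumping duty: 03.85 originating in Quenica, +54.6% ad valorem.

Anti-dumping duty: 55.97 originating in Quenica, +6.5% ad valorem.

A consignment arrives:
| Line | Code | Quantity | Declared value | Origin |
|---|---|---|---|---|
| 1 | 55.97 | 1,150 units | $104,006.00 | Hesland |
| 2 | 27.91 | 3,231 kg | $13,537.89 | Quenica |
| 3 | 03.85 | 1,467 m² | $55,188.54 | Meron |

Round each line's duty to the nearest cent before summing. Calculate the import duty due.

Line 1 (55.97, Hesland, 1,150 units, $104,006.00):
Base rate for 55.97 is 2% + $2.91/unit.
The additional-duty order on 55.97 targets Quenica, not Hesland; it does not apply.
Duty = $104,006.00 × 2% + 1,150 × $2.91 = $5,426.62.
Line 2 (27.91, Quenica, 3,231 kg, $13,537.89):
Base rate for 27.91 is 2.5%.
27.91 has an FTA preferential rate, but origin Quenica is not Meron; base rate stands.
Duty = $13,537.89 × 2.5% = $338.45.
Line 3 (03.85, Meron, 1,467 m², $55,188.54):
Base rate for 03.85 is 12.5% + $1.64/m².
Origin Meron qualifies under the Farica–Meron agreement and 03.85 is covered: preferential rate Free applies instead.
The additional-duty order on 03.85 targets Quenica, not Meron; it does not apply.
Duty = $55,188.54 × 0% = $0.00.
Total = $5,426.62 + $338.45 + $0.00 = $5,765.07.

$5,765.07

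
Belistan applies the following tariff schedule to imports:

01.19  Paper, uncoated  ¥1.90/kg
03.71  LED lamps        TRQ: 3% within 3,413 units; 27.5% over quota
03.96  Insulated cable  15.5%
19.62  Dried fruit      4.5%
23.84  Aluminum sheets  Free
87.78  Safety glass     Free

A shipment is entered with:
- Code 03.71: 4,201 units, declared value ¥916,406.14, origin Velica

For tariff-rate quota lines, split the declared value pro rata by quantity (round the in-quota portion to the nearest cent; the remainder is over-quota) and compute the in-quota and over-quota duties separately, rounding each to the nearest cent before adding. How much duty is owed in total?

¥69,606.29

Line 1 (03.71, Velica, 4,201 units, ¥916,406.14):
Code 03.71 is under a tariff-rate quota (threshold 3,413 units). In-quota: 3,413 units at 3%; over-quota: 788 units at 27.5%.
Pro-rata value split: in-quota = ¥916,406.14 × 3,413/4,201 = ¥744,511.82; over-quota = ¥916,406.14 − ¥744,511.82 = ¥171,894.32.
In-quota duty = ¥744,511.82 × 3% = ¥22,335.35. Over-quota duty = ¥171,894.32 × 27.5% = ¥47,270.94.
Line duty = ¥22,335.35 + ¥47,270.94 = ¥69,606.29.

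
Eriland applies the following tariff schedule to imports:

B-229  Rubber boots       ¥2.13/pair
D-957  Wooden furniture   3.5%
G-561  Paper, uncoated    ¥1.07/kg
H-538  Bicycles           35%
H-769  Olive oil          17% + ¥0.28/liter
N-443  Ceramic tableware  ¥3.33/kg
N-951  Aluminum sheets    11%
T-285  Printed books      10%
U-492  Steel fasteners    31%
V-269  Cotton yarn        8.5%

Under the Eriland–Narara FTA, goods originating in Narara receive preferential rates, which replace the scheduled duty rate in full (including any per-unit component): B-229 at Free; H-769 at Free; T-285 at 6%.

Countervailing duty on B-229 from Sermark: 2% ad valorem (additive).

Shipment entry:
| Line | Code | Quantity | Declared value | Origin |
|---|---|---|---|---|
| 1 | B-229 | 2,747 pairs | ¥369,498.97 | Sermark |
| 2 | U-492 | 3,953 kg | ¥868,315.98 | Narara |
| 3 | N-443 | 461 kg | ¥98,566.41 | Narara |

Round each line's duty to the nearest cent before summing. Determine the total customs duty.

Line 1 (B-229, Sermark, 2,747 pairs, ¥369,498.97):
Base rate for B-229 is ¥2.13/pair.
B-229 has an FTA preferential rate, but origin Sermark is not Narara; base rate stands.
Additional duty on B-229 from Sermark: +2% ad valorem. Applied ad valorem rate = 2%.
Duty = ¥369,498.97 × 2% + 2,747 × ¥2.13 = ¥13,241.09.
Line 2 (U-492, Narara, 3,953 kg, ¥868,315.98):
Base rate for U-492 is 31%.
Origin Narara is the FTA partner but U-492 is not on the preference list; base rate stands.
Duty = ¥868,315.98 × 31% = ¥269,177.95.
Line 3 (N-443, Narara, 461 kg, ¥98,566.41):
Base rate for N-443 is ¥3.33/kg.
Origin Narara is the FTA partner but N-443 is not on the preference list; base rate stands.
Duty = 461 × ¥3.33 = ¥1,535.13.
Total = ¥13,241.09 + ¥269,177.95 + ¥1,535.13 = ¥283,954.17.

¥283,954.17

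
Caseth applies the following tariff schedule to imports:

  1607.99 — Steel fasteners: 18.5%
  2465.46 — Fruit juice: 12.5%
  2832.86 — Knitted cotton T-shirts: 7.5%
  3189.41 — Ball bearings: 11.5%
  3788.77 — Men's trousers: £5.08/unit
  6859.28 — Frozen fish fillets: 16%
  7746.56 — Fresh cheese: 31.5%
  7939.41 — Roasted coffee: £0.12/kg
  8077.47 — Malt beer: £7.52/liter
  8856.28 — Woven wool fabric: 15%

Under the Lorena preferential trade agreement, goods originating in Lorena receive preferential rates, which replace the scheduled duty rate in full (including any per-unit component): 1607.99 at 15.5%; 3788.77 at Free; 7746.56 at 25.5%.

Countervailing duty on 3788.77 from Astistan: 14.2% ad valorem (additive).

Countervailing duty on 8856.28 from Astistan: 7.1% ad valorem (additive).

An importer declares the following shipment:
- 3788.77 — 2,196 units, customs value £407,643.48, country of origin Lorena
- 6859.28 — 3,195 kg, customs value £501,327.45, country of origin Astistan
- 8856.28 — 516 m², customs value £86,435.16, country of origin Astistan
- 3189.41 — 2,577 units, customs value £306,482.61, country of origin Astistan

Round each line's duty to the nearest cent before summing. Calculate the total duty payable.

£134,560.06

Line 1 (3788.77, Lorena, 2,196 units, £407,643.48):
Base rate for 3788.77 is £5.08/unit.
Origin Lorena qualifies under the Caseth–Lorena agreement and 3788.77 is covered: preferential rate Free applies instead.
The additional-duty order on 3788.77 targets Astistan, not Lorena; it does not apply.
Duty = £407,643.48 × 0% = £0.00.
Line 2 (6859.28, Astistan, 3,195 kg, £501,327.45):
Base rate for 6859.28 is 16%.
Duty = £501,327.45 × 16% = £80,212.39.
Line 3 (8856.28, Astistan, 516 m², £86,435.16):
Base rate for 8856.28 is 15%.
Additional duty on 8856.28 from Astistan: +7.1%. Applied ad valorem rate: 15% + 7.1% = 22.1%.
Duty = £86,435.16 × 22.1% = £19,102.17.
Line 4 (3189.41, Astistan, 2,577 units, £306,482.61):
Base rate for 3189.41 is 11.5%.
Duty = £306,482.61 × 11.5% = £35,245.50.
Total = £0.00 + £80,212.39 + £19,102.17 + £35,245.50 = £134,560.06.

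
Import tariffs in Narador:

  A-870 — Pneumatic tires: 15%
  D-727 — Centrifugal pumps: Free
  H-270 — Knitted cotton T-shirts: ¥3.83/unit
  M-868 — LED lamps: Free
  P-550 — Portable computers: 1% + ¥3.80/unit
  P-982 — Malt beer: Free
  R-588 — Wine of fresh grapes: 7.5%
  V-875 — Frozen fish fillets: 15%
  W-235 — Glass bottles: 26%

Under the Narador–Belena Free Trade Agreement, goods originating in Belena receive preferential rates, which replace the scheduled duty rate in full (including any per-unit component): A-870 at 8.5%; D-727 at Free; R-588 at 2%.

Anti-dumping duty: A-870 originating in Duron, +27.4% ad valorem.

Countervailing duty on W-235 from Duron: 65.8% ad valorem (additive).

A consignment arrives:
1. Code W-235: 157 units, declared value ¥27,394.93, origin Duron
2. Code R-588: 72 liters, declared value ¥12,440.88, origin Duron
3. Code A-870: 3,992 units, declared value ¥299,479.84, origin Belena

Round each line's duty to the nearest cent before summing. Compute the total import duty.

Line 1 (W-235, Duron, 157 units, ¥27,394.93):
Base rate for W-235 is 26%.
Additional duty on W-235 from Duron: +65.8%. Applied ad valorem rate: 26% + 65.8% = 91.8%.
Duty = ¥27,394.93 × 91.8% = ¥25,148.55.
Line 2 (R-588, Duron, 72 liters, ¥12,440.88):
Base rate for R-588 is 7.5%.
R-588 has an FTA preferential rate, but origin Duron is not Belena; base rate stands.
Duty = ¥12,440.88 × 7.5% = ¥933.07.
Line 3 (A-870, Belena, 3,992 units, ¥299,479.84):
Base rate for A-870 is 15%.
Origin Belena qualifies under the Narador–Belena agreement and A-870 is covered: preferential rate 8.5% applies instead.
The additional-duty order on A-870 targets Duron, not Belena; it does not apply.
Duty = ¥299,479.84 × 8.5% = ¥25,455.79.
Total = ¥25,148.55 + ¥933.07 + ¥25,455.79 = ¥51,537.41.

¥51,537.41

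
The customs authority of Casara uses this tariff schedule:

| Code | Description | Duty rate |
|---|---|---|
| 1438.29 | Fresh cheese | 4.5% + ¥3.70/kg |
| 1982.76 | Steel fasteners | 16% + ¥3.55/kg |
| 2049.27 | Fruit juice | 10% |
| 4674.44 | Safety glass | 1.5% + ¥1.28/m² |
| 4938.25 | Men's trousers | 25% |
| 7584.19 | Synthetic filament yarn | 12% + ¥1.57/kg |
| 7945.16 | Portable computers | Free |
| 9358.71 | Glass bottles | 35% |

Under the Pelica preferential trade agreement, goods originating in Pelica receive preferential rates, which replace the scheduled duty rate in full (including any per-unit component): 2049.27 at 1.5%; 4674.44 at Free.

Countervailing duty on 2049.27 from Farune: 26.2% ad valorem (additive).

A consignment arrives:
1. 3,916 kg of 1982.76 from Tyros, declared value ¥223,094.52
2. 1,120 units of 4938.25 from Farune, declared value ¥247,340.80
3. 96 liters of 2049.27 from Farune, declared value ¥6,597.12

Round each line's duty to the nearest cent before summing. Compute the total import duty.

Line 1 (1982.76, Tyros, 3,916 kg, ¥223,094.52):
Base rate for 1982.76 is 16% + ¥3.55/kg.
Duty = ¥223,094.52 × 16% + 3,916 × ¥3.55 = ¥49,596.92.
Line 2 (4938.25, Farune, 1,120 units, ¥247,340.80):
Base rate for 4938.25 is 25%.
Duty = ¥247,340.80 × 25% = ¥61,835.20.
Line 3 (2049.27, Farune, 96 liters, ¥6,597.12):
Base rate for 2049.27 is 10%.
2049.27 has an FTA preferential rate, but origin Farune is not Pelica; base rate stands.
Additional duty on 2049.27 from Farune: +26.2%. Applied ad valorem rate: 10% + 26.2% = 36.2%.
Duty = ¥6,597.12 × 36.2% = ¥2,388.16.
Total = ¥49,596.92 + ¥61,835.20 + ¥2,388.16 = ¥113,820.28.

¥113,820.28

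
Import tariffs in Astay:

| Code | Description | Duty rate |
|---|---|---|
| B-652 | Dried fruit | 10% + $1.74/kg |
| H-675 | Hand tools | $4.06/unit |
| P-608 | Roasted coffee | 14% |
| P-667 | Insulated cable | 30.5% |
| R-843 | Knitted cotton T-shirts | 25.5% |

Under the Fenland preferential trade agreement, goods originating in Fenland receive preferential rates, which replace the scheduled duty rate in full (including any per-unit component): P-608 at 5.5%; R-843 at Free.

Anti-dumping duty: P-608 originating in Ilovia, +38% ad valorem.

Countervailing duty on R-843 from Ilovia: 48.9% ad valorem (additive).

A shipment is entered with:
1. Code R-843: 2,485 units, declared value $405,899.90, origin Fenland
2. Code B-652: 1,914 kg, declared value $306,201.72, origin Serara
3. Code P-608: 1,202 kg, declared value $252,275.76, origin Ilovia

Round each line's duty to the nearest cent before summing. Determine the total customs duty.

Line 1 (R-843, Fenland, 2,485 units, $405,899.90):
Base rate for R-843 is 25.5%.
Origin Fenland qualifies under the Astay–Fenland agreement and R-843 is covered: preferential rate Free applies instead.
The additional-duty order on R-843 targets Ilovia, not Fenland; it does not apply.
Duty = $405,899.90 × 0% = $0.00.
Line 2 (B-652, Serara, 1,914 kg, $306,201.72):
Base rate for B-652 is 10% + $1.74/kg.
Duty = $306,201.72 × 10% + 1,914 × $1.74 = $33,950.53.
Line 3 (P-608, Ilovia, 1,202 kg, $252,275.76):
Base rate for P-608 is 14%.
P-608 has an FTA preferential rate, but origin Ilovia is not Fenland; base rate stands.
Additional duty on P-608 from Ilovia: +38%. Applied ad valorem rate: 14% + 38% = 52%.
Duty = $252,275.76 × 52% = $131,183.40.
Total = $0.00 + $33,950.53 + $131,183.40 = $165,133.93.

$165,133.93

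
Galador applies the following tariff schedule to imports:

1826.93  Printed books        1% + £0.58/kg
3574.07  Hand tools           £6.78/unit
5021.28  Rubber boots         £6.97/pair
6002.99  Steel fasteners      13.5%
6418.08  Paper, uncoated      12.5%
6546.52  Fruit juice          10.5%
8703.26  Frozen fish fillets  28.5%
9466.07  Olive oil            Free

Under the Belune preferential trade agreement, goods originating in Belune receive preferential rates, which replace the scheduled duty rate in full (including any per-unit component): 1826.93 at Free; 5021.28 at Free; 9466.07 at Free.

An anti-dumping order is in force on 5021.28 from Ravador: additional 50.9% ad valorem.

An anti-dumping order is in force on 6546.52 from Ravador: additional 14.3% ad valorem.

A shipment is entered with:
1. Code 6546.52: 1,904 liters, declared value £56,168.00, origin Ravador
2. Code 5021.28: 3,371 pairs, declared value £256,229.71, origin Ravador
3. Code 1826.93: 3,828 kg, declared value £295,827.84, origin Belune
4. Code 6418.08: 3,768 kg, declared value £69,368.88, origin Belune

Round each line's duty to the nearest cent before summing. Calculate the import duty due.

Line 1 (6546.52, Ravador, 1,904 liters, £56,168.00):
Base rate for 6546.52 is 10.5%.
Additional duty on 6546.52 from Ravador: +14.3%. Applied ad valorem rate: 10.5% + 14.3% = 24.8%.
Duty = £56,168.00 × 24.8% = £13,929.66.
Line 2 (5021.28, Ravador, 3,371 pairs, £256,229.71):
Base rate for 5021.28 is £6.97/pair.
5021.28 has an FTA preferential rate, but origin Ravador is not Belune; base rate stands.
Additional duty on 5021.28 from Ravador: +50.9% ad valorem. Applied ad valorem rate = 50.9%.
Duty = £256,229.71 × 50.9% + 3,371 × £6.97 = £153,916.79.
Line 3 (1826.93, Belune, 3,828 kg, £295,827.84):
Base rate for 1826.93 is 1% + £0.58/kg.
Origin Belune qualifies under the Galador–Belune agreement and 1826.93 is covered: preferential rate Free applies instead.
Duty = £295,827.84 × 0% = £0.00.
Line 4 (6418.08, Belune, 3,768 kg, £69,368.88):
Base rate for 6418.08 is 12.5%.
Origin Belune is the FTA partner but 6418.08 is not on the preference list; base rate stands.
Duty = £69,368.88 × 12.5% = £8,671.11.
Total = £13,929.66 + £153,916.79 + £0.00 + £8,671.11 = £176,517.56.

£176,517.56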